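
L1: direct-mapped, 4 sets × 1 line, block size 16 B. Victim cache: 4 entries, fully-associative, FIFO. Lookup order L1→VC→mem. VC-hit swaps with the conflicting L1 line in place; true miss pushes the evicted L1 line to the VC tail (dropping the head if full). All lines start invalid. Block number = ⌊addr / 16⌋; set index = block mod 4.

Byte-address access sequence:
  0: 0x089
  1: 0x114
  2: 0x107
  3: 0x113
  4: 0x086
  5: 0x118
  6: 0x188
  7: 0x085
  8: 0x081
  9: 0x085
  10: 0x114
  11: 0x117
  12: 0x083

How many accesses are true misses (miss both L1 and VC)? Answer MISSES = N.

  [0] addr=0x89 blk=8 s=0: MISS | VC []
  [1] addr=0x114 blk=17 s=1: MISS | VC []
  [2] addr=0x107 blk=16 s=0: MISS | VC [8]
  [3] addr=0x113 blk=17 s=1: L1-HIT | VC [8]
  [4] addr=0x86 blk=8 s=0: VC-HIT | VC [16]
  [5] addr=0x118 blk=17 s=1: L1-HIT | VC [16]
  [6] addr=0x188 blk=24 s=0: MISS | VC [16, 8]
  [7] addr=0x85 blk=8 s=0: VC-HIT | VC [16, 24]
  [8] addr=0x81 blk=8 s=0: L1-HIT | VC [16, 24]
  [9] addr=0x85 blk=8 s=0: L1-HIT | VC [16, 24]
  [10] addr=0x114 blk=17 s=1: L1-HIT | VC [16, 24]
  [11] addr=0x117 blk=17 s=1: L1-HIT | VC [16, 24]
  [12] addr=0x83 blk=8 s=0: L1-HIT | VC [16, 24]

MISSES = 4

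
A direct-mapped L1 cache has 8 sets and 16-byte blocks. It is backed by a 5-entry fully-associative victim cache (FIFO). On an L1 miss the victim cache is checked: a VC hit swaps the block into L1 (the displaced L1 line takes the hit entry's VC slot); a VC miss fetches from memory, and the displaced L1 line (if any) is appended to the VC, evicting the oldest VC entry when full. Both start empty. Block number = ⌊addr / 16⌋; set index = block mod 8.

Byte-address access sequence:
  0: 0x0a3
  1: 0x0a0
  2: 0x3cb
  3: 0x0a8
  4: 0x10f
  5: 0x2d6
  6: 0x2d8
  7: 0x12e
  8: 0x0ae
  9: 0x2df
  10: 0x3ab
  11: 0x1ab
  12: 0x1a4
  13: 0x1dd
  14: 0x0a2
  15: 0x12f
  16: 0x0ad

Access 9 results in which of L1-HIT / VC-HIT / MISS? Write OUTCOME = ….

OUTCOME = L1-HIT

  [0] addr=0xa3 blk=10 s=2: MISS | VC []
  [1] addr=0xa0 blk=10 s=2: L1-HIT | VC []
  [2] addr=0x3cb blk=60 s=4: MISS | VC []
  [3] addr=0xa8 blk=10 s=2: L1-HIT | VC []
  [4] addr=0x10f blk=16 s=0: MISS | VC []
  [5] addr=0x2d6 blk=45 s=5: MISS | VC []
  [6] addr=0x2d8 blk=45 s=5: L1-HIT | VC []
  [7] addr=0x12e blk=18 s=2: MISS | VC [10]
  [8] addr=0xae blk=10 s=2: VC-HIT | VC [18]
  [9] addr=0x2df blk=45 s=5: L1-HIT | VC [18]
  [10] addr=0x3ab blk=58 s=2: MISS | VC [18, 10]
  [11] addr=0x1ab blk=26 s=2: MISS | VC [18, 10, 58]
  [12] addr=0x1a4 blk=26 s=2: L1-HIT | VC [18, 10, 58]
  [13] addr=0x1dd blk=29 s=5: MISS | VC [18, 10, 58, 45]
  [14] addr=0xa2 blk=10 s=2: VC-HIT | VC [18, 26, 58, 45]
  [15] addr=0x12f blk=18 s=2: VC-HIT | VC [10, 26, 58, 45]
  [16] addr=0xad blk=10 s=2: VC-HIT | VC [18, 26, 58, 45]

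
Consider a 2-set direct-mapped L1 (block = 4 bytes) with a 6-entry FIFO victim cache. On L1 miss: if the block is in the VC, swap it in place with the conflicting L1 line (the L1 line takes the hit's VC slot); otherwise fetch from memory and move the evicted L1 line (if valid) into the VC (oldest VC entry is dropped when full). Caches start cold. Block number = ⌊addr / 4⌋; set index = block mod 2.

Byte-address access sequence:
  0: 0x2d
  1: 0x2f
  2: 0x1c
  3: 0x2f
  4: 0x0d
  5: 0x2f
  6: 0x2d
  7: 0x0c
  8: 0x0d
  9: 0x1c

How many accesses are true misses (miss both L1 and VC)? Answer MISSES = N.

  [0] addr=0x2d blk=11 s=1: MISS | VC []
  [1] addr=0x2f blk=11 s=1: L1-HIT | VC []
  [2] addr=0x1c blk=7 s=1: MISS | VC [11]
  [3] addr=0x2f blk=11 s=1: VC-HIT | VC [7]
  [4] addr=0xd blk=3 s=1: MISS | VC [7, 11]
  [5] addr=0x2f blk=11 s=1: VC-HIT | VC [7, 3]
  [6] addr=0x2d blk=11 s=1: L1-HIT | VC [7, 3]
  [7] addr=0xc blk=3 s=1: VC-HIT | VC [7, 11]
  [8] addr=0xd blk=3 s=1: L1-HIT | VC [7, 11]
  [9] addr=0x1c blk=7 s=1: VC-HIT | VC [3, 11]

MISSES = 3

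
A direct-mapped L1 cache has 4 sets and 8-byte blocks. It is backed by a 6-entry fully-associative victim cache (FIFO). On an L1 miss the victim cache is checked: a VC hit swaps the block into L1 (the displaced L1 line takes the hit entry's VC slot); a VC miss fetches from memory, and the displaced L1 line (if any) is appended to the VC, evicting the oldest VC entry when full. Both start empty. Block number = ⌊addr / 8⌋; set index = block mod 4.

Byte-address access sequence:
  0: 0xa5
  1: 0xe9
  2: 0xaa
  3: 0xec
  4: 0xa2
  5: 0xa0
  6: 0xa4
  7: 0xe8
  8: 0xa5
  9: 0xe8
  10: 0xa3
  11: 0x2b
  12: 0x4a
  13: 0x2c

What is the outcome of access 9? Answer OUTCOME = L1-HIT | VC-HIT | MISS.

OUTCOME = L1-HIT

#0 0xa5→b20/s0 MISS; vc=[]
#1 0xe9→b29/s1 MISS; vc=[]
#2 0xaa→b21/s1 MISS; vc=[29]
#3 0xec→b29/s1 VC-HIT; vc=[21]
#4 0xa2→b20/s0 L1-HIT; vc=[21]
#5 0xa0→b20/s0 L1-HIT; vc=[21]
#6 0xa4→b20/s0 L1-HIT; vc=[21]
#7 0xe8→b29/s1 L1-HIT; vc=[21]
#8 0xa5→b20/s0 L1-HIT; vc=[21]
#9 0xe8→b29/s1 L1-HIT; vc=[21]
#10 0xa3→b20/s0 L1-HIT; vc=[21]
#11 0x2b→b5/s1 MISS; vc=[21,29]
#12 0x4a→b9/s1 MISS; vc=[21,29,5]
#13 0x2c→b5/s1 VC-HIT; vc=[21,29,9]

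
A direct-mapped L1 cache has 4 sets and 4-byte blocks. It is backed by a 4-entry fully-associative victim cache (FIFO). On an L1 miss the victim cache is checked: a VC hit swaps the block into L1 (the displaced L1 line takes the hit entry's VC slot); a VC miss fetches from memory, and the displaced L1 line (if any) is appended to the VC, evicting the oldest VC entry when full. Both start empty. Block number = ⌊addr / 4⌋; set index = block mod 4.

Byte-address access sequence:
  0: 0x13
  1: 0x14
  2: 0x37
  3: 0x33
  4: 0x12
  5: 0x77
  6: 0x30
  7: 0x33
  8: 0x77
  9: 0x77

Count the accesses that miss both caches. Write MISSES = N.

MISSES = 5

#0 0x13→b4/s0 MISS; vc=[]
#1 0x14→b5/s1 MISS; vc=[]
#2 0x37→b13/s1 MISS; vc=[5]
#3 0x33→b12/s0 MISS; vc=[5,4]
#4 0x12→b4/s0 VC-HIT; vc=[5,12]
#5 0x77→b29/s1 MISS; vc=[5,12,13]
#6 0x30→b12/s0 VC-HIT; vc=[5,4,13]
#7 0x33→b12/s0 L1-HIT; vc=[5,4,13]
#8 0x77→b29/s1 L1-HIT; vc=[5,4,13]
#9 0x77→b29/s1 L1-HIT; vc=[5,4,13]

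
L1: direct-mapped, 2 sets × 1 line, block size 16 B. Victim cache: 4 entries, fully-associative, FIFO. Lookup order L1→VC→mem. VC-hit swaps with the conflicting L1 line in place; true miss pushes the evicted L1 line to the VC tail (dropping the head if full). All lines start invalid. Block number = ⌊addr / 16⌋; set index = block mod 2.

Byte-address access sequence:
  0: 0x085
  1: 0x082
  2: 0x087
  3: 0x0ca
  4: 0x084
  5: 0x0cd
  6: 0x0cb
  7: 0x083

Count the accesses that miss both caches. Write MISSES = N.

MISSES = 2

#0 0x85→b8/s0 MISS; vc=[]
#1 0x82→b8/s0 L1-HIT; vc=[]
#2 0x87→b8/s0 L1-HIT; vc=[]
#3 0xca→b12/s0 MISS; vc=[8]
#4 0x84→b8/s0 VC-HIT; vc=[12]
#5 0xcd→b12/s0 VC-HIT; vc=[8]
#6 0xcb→b12/s0 L1-HIT; vc=[8]
#7 0x83→b8/s0 VC-HIT; vc=[12]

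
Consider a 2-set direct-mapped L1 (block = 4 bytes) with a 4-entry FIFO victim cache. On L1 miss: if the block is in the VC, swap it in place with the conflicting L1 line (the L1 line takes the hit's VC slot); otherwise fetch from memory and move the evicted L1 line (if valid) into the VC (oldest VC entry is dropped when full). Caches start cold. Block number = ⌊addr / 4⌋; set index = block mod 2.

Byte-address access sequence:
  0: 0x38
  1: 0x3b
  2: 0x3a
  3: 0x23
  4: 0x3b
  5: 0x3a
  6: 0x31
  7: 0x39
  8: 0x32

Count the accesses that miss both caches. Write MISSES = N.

MISSES = 3

0: 0x38 (blk 14, set 0) → MISS  vc=[]
1: 0x3b (blk 14, set 0) → L1-HIT  vc=[]
2: 0x3a (blk 14, set 0) → L1-HIT  vc=[]
3: 0x23 (blk 8, set 0) → MISS  vc=[14]
4: 0x3b (blk 14, set 0) → VC-HIT  vc=[8]
5: 0x3a (blk 14, set 0) → L1-HIT  vc=[8]
6: 0x31 (blk 12, set 0) → MISS  vc=[8, 14]
7: 0x39 (blk 14, set 0) → VC-HIT  vc=[8, 12]
8: 0x32 (blk 12, set 0) → VC-HIT  vc=[8, 14]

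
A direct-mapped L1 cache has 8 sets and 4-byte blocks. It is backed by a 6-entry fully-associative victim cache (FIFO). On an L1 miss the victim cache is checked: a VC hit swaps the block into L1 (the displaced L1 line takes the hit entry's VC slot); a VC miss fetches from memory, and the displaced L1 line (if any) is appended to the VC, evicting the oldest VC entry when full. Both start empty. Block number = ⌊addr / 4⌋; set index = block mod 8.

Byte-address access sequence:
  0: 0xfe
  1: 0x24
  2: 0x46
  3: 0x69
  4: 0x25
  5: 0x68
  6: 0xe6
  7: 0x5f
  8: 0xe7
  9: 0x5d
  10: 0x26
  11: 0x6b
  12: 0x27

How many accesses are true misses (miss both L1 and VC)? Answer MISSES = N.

MISSES = 6

#0 0xfe→b63/s7 MISS; vc=[]
#1 0x24→b9/s1 MISS; vc=[]
#2 0x46→b17/s1 MISS; vc=[9]
#3 0x69→b26/s2 MISS; vc=[9]
#4 0x25→b9/s1 VC-HIT; vc=[17]
#5 0x68→b26/s2 L1-HIT; vc=[17]
#6 0xe6→b57/s1 MISS; vc=[17,9]
#7 0x5f→b23/s7 MISS; vc=[17,9,63]
#8 0xe7→b57/s1 L1-HIT; vc=[17,9,63]
#9 0x5d→b23/s7 L1-HIT; vc=[17,9,63]
#10 0x26→b9/s1 VC-HIT; vc=[17,57,63]
#11 0x6b→b26/s2 L1-HIT; vc=[17,57,63]
#12 0x27→b9/s1 L1-HIT; vc=[17,57,63]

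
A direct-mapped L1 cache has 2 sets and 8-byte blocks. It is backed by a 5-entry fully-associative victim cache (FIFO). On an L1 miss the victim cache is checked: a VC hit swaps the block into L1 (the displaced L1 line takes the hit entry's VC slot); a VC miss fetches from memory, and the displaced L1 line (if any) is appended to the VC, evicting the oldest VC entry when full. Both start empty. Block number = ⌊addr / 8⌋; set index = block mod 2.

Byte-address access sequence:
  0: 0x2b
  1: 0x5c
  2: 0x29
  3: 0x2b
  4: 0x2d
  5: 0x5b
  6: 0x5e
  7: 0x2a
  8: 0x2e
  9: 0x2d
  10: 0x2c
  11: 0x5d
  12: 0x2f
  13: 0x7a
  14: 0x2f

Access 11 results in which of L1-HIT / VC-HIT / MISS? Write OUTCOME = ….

0: 0x2b (blk 5, set 1) → MISS  vc=[]
1: 0x5c (blk 11, set 1) → MISS  vc=[5]
2: 0x29 (blk 5, set 1) → VC-HIT  vc=[11]
3: 0x2b (blk 5, set 1) → L1-HIT  vc=[11]
4: 0x2d (blk 5, set 1) → L1-HIT  vc=[11]
5: 0x5b (blk 11, set 1) → VC-HIT  vc=[5]
6: 0x5e (blk 11, set 1) → L1-HIT  vc=[5]
7: 0x2a (blk 5, set 1) → VC-HIT  vc=[11]
8: 0x2e (blk 5, set 1) → L1-HIT  vc=[11]
9: 0x2d (blk 5, set 1) → L1-HIT  vc=[11]
10: 0x2c (blk 5, set 1) → L1-HIT  vc=[11]
11: 0x5d (blk 11, set 1) → VC-HIT  vc=[5]
12: 0x2f (blk 5, set 1) → VC-HIT  vc=[11]
13: 0x7a (blk 15, set 1) → MISS  vc=[11, 5]
14: 0x2f (blk 5, set 1) → VC-HIT  vc=[11, 15]

OUTCOME = VC-HIT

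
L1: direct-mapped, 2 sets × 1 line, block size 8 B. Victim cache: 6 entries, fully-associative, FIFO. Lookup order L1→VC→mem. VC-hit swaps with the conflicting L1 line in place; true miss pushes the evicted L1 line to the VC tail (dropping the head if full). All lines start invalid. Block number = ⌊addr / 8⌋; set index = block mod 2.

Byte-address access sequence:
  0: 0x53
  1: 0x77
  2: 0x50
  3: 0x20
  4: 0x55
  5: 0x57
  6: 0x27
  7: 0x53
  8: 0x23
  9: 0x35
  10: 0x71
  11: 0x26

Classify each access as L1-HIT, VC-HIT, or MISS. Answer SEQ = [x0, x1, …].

  [0] addr=0x53 blk=10 s=0: MISS | VC []
  [1] addr=0x77 blk=14 s=0: MISS | VC [10]
  [2] addr=0x50 blk=10 s=0: VC-HIT | VC [14]
  [3] addr=0x20 blk=4 s=0: MISS | VC [14, 10]
  [4] addr=0x55 blk=10 s=0: VC-HIT | VC [14, 4]
  [5] addr=0x57 blk=10 s=0: L1-HIT | VC [14, 4]
  [6] addr=0x27 blk=4 s=0: VC-HIT | VC [14, 10]
  [7] addr=0x53 blk=10 s=0: VC-HIT | VC [14, 4]
  [8] addr=0x23 blk=4 s=0: VC-HIT | VC [14, 10]
  [9] addr=0x35 blk=6 s=0: MISS | VC [14, 10, 4]
  [10] addr=0x71 blk=14 s=0: VC-HIT | VC [6, 10, 4]
  [11] addr=0x26 blk=4 s=0: VC-HIT | VC [6, 10, 14]

SEQ = [MISS, MISS, VC-HIT, MISS, VC-HIT, L1-HIT, VC-HIT, VC-HIT, VC-HIT, MISS, VC-HIT, VC-HIT]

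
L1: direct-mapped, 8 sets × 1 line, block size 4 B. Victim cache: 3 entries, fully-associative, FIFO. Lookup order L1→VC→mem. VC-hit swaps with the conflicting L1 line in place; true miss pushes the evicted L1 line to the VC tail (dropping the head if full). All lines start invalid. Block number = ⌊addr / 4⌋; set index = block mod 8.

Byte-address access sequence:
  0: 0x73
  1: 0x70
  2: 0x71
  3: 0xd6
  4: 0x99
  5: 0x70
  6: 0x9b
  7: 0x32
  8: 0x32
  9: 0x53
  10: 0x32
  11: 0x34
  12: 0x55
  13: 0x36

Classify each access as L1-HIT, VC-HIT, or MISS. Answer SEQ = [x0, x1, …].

  [0] addr=0x73 blk=28 s=4: MISS | VC []
  [1] addr=0x70 blk=28 s=4: L1-HIT | VC []
  [2] addr=0x71 blk=28 s=4: L1-HIT | VC []
  [3] addr=0xd6 blk=53 s=5: MISS | VC []
  [4] addr=0x99 blk=38 s=6: MISS | VC []
  [5] addr=0x70 blk=28 s=4: L1-HIT | VC []
  [6] addr=0x9b blk=38 s=6: L1-HIT | VC []
  [7] addr=0x32 blk=12 s=4: MISS | VC [28]
  [8] addr=0x32 blk=12 s=4: L1-HIT | VC [28]
  [9] addr=0x53 blk=20 s=4: MISS | VC [28, 12]
  [10] addr=0x32 blk=12 s=4: VC-HIT | VC [28, 20]
  [11] addr=0x34 blk=13 s=5: MISS | VC [28, 20, 53]
  [12] addr=0x55 blk=21 s=5: MISS | VC [20, 53, 13]
  [13] addr=0x36 blk=13 s=5: VC-HIT | VC [20, 53, 21]

SEQ = [MISS, L1-HIT, L1-HIT, MISS, MISS, L1-HIT, L1-HIT, MISS, L1-HIT, MISS, VC-HIT, MISS, MISS, VC-HIT]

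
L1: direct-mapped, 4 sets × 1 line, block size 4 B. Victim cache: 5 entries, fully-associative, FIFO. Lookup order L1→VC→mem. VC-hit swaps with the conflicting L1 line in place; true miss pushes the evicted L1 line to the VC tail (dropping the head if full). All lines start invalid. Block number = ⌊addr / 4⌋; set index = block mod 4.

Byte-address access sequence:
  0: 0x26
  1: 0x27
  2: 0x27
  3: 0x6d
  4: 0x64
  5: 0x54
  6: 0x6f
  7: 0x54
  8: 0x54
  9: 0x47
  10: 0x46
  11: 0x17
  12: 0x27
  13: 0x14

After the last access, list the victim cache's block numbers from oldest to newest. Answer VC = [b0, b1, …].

VC = [9, 25, 21, 17]

0: 0x26 (blk 9, set 1) → MISS  vc=[]
1: 0x27 (blk 9, set 1) → L1-HIT  vc=[]
2: 0x27 (blk 9, set 1) → L1-HIT  vc=[]
3: 0x6d (blk 27, set 3) → MISS  vc=[]
4: 0x64 (blk 25, set 1) → MISS  vc=[9]
5: 0x54 (blk 21, set 1) → MISS  vc=[9, 25]
6: 0x6f (blk 27, set 3) → L1-HIT  vc=[9, 25]
7: 0x54 (blk 21, set 1) → L1-HIT  vc=[9, 25]
8: 0x54 (blk 21, set 1) → L1-HIT  vc=[9, 25]
9: 0x47 (blk 17, set 1) → MISS  vc=[9, 25, 21]
10: 0x46 (blk 17, set 1) → L1-HIT  vc=[9, 25, 21]
11: 0x17 (blk 5, set 1) → MISS  vc=[9, 25, 21, 17]
12: 0x27 (blk 9, set 1) → VC-HIT  vc=[5, 25, 21, 17]
13: 0x14 (blk 5, set 1) → VC-HIT  vc=[9, 25, 21, 17]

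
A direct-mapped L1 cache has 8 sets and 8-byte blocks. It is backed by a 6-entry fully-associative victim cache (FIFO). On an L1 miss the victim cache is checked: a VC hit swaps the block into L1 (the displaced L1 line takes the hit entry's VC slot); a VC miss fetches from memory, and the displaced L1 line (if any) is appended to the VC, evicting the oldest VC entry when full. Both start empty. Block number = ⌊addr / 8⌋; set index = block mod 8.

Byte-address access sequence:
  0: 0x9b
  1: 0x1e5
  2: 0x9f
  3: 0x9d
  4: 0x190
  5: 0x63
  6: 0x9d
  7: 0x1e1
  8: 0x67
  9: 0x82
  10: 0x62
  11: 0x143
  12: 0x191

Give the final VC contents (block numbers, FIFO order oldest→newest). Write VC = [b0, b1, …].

VC = [60, 16]

  [0] addr=0x9b blk=19 s=3: MISS | VC []
  [1] addr=0x1e5 blk=60 s=4: MISS | VC []
  [2] addr=0x9f blk=19 s=3: L1-HIT | VC []
  [3] addr=0x9d blk=19 s=3: L1-HIT | VC []
  [4] addr=0x190 blk=50 s=2: MISS | VC []
  [5] addr=0x63 blk=12 s=4: MISS | VC [60]
  [6] addr=0x9d blk=19 s=3: L1-HIT | VC [60]
  [7] addr=0x1e1 blk=60 s=4: VC-HIT | VC [12]
  [8] addr=0x67 blk=12 s=4: VC-HIT | VC [60]
  [9] addr=0x82 blk=16 s=0: MISS | VC [60]
  [10] addr=0x62 blk=12 s=4: L1-HIT | VC [60]
  [11] addr=0x143 blk=40 s=0: MISS | VC [60, 16]
  [12] addr=0x191 blk=50 s=2: L1-HIT | VC [60, 16]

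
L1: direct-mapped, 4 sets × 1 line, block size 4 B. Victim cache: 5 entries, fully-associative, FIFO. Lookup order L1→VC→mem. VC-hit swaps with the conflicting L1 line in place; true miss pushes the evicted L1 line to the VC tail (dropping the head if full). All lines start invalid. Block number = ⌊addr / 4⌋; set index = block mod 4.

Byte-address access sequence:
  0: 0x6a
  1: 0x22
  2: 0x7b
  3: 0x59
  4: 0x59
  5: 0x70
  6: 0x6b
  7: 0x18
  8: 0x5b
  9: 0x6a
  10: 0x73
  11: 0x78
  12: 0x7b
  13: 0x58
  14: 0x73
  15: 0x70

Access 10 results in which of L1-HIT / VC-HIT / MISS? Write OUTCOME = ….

#0 0x6a→b26/s2 MISS; vc=[]
#1 0x22→b8/s0 MISS; vc=[]
#2 0x7b→b30/s2 MISS; vc=[26]
#3 0x59→b22/s2 MISS; vc=[26,30]
#4 0x59→b22/s2 L1-HIT; vc=[26,30]
#5 0x70→b28/s0 MISS; vc=[26,30,8]
#6 0x6b→b26/s2 VC-HIT; vc=[22,30,8]
#7 0x18→b6/s2 MISS; vc=[22,30,8,26]
#8 0x5b→b22/s2 VC-HIT; vc=[6,30,8,26]
#9 0x6a→b26/s2 VC-HIT; vc=[6,30,8,22]
#10 0x73→b28/s0 L1-HIT; vc=[6,30,8,22]
#11 0x78→b30/s2 VC-HIT; vc=[6,26,8,22]
#12 0x7b→b30/s2 L1-HIT; vc=[6,26,8,22]
#13 0x58→b22/s2 VC-HIT; vc=[6,26,8,30]
#14 0x73→b28/s0 L1-HIT; vc=[6,26,8,30]
#15 0x70→b28/s0 L1-HIT; vc=[6,26,8,30]

OUTCOME = L1-HIT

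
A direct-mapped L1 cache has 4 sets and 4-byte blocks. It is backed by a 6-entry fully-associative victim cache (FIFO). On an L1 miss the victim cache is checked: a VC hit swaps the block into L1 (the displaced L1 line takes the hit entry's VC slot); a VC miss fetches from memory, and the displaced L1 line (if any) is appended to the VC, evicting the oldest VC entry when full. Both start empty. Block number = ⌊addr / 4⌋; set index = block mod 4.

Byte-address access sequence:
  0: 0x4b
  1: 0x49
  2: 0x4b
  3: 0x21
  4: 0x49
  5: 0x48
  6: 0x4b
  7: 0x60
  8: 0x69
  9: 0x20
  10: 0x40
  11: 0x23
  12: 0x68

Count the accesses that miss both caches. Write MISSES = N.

MISSES = 5

0: 0x4b (blk 18, set 2) → MISS  vc=[]
1: 0x49 (blk 18, set 2) → L1-HIT  vc=[]
2: 0x4b (blk 18, set 2) → L1-HIT  vc=[]
3: 0x21 (blk 8, set 0) → MISS  vc=[]
4: 0x49 (blk 18, set 2) → L1-HIT  vc=[]
5: 0x48 (blk 18, set 2) → L1-HIT  vc=[]
6: 0x4b (blk 18, set 2) → L1-HIT  vc=[]
7: 0x60 (blk 24, set 0) → MISS  vc=[8]
8: 0x69 (blk 26, set 2) → MISS  vc=[8, 18]
9: 0x20 (blk 8, set 0) → VC-HIT  vc=[24, 18]
10: 0x40 (blk 16, set 0) → MISS  vc=[24, 18, 8]
11: 0x23 (blk 8, set 0) → VC-HIT  vc=[24, 18, 16]
12: 0x68 (blk 26, set 2) → L1-HIT  vc=[24, 18, 16]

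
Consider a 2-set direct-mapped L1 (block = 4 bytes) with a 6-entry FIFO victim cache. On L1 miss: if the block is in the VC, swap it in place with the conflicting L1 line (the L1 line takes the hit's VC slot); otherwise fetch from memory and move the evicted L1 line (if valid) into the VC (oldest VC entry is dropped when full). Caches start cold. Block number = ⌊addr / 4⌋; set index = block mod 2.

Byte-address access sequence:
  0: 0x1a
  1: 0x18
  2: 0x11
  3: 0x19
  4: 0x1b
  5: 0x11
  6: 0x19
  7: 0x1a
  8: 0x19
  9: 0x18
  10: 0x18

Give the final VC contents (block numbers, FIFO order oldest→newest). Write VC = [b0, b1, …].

VC = [4]

  [0] addr=0x1a blk=6 s=0: MISS | VC []
  [1] addr=0x18 blk=6 s=0: L1-HIT | VC []
  [2] addr=0x11 blk=4 s=0: MISS | VC [6]
  [3] addr=0x19 blk=6 s=0: VC-HIT | VC [4]
  [4] addr=0x1b blk=6 s=0: L1-HIT | VC [4]
  [5] addr=0x11 blk=4 s=0: VC-HIT | VC [6]
  [6] addr=0x19 blk=6 s=0: VC-HIT | VC [4]
  [7] addr=0x1a blk=6 s=0: L1-HIT | VC [4]
  [8] addr=0x19 blk=6 s=0: L1-HIT | VC [4]
  [9] addr=0x18 blk=6 s=0: L1-HIT | VC [4]
  [10] addr=0x18 blk=6 s=0: L1-HIT | VC [4]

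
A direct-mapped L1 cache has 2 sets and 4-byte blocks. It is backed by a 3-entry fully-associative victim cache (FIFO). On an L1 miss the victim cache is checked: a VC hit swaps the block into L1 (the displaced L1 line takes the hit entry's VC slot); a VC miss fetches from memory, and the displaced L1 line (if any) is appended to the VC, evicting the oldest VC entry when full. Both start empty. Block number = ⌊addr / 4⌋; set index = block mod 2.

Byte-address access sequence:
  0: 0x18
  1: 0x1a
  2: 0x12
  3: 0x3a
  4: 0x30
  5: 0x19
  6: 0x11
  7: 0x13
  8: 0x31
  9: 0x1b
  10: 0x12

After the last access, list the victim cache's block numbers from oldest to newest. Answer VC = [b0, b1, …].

#0 0x18→b6/s0 MISS; vc=[]
#1 0x1a→b6/s0 L1-HIT; vc=[]
#2 0x12→b4/s0 MISS; vc=[6]
#3 0x3a→b14/s0 MISS; vc=[6,4]
#4 0x30→b12/s0 MISS; vc=[6,4,14]
#5 0x19→b6/s0 VC-HIT; vc=[12,4,14]
#6 0x11→b4/s0 VC-HIT; vc=[12,6,14]
#7 0x13→b4/s0 L1-HIT; vc=[12,6,14]
#8 0x31→b12/s0 VC-HIT; vc=[4,6,14]
#9 0x1b→b6/s0 VC-HIT; vc=[4,12,14]
#10 0x12→b4/s0 VC-HIT; vc=[6,12,14]

VC = [6, 12, 14]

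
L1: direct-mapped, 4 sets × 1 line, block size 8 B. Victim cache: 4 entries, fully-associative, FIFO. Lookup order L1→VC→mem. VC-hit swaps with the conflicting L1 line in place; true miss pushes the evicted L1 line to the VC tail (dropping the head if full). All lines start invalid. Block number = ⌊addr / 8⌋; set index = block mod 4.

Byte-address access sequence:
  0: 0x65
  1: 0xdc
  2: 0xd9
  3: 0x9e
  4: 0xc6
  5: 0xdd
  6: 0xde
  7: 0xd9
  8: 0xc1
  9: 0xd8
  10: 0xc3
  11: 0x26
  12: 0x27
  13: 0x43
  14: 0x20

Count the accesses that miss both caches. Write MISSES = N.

0: 0x65 (blk 12, set 0) → MISS  vc=[]
1: 0xdc (blk 27, set 3) → MISS  vc=[]
2: 0xd9 (blk 27, set 3) → L1-HIT  vc=[]
3: 0x9e (blk 19, set 3) → MISS  vc=[27]
4: 0xc6 (blk 24, set 0) → MISS  vc=[27, 12]
5: 0xdd (blk 27, set 3) → VC-HIT  vc=[19, 12]
6: 0xde (blk 27, set 3) → L1-HIT  vc=[19, 12]
7: 0xd9 (blk 27, set 3) → L1-HIT  vc=[19, 12]
8: 0xc1 (blk 24, set 0) → L1-HIT  vc=[19, 12]
9: 0xd8 (blk 27, set 3) → L1-HIT  vc=[19, 12]
10: 0xc3 (blk 24, set 0) → L1-HIT  vc=[19, 12]
11: 0x26 (blk 4, set 0) → MISS  vc=[19, 12, 24]
12: 0x27 (blk 4, set 0) → L1-HIT  vc=[19, 12, 24]
13: 0x43 (blk 8, set 0) → MISS  vc=[19, 12, 24, 4]
14: 0x20 (blk 4, set 0) → VC-HIT  vc=[19, 12, 24, 8]

MISSES = 6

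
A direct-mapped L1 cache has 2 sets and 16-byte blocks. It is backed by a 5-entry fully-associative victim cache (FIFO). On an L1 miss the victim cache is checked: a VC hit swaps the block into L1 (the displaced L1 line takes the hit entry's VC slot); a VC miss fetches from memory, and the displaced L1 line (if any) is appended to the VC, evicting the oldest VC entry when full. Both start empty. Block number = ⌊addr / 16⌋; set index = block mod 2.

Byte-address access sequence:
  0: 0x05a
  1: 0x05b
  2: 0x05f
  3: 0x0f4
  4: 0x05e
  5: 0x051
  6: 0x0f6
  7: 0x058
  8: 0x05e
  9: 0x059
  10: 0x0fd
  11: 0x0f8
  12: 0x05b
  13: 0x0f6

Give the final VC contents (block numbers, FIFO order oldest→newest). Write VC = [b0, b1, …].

  [0] addr=0x5a blk=5 s=1: MISS | VC []
  [1] addr=0x5b blk=5 s=1: L1-HIT | VC []
  [2] addr=0x5f blk=5 s=1: L1-HIT | VC []
  [3] addr=0xf4 blk=15 s=1: MISS | VC [5]
  [4] addr=0x5e blk=5 s=1: VC-HIT | VC [15]
  [5] addr=0x51 blk=5 s=1: L1-HIT | VC [15]
  [6] addr=0xf6 blk=15 s=1: VC-HIT | VC [5]
  [7] addr=0x58 blk=5 s=1: VC-HIT | VC [15]
  [8] addr=0x5e blk=5 s=1: L1-HIT | VC [15]
  [9] addr=0x59 blk=5 s=1: L1-HIT | VC [15]
  [10] addr=0xfd blk=15 s=1: VC-HIT | VC [5]
  [11] addr=0xf8 blk=15 s=1: L1-HIT | VC [5]
  [12] addr=0x5b blk=5 s=1: VC-HIT | VC [15]
  [13] addr=0xf6 blk=15 s=1: VC-HIT | VC [5]

VC = [5]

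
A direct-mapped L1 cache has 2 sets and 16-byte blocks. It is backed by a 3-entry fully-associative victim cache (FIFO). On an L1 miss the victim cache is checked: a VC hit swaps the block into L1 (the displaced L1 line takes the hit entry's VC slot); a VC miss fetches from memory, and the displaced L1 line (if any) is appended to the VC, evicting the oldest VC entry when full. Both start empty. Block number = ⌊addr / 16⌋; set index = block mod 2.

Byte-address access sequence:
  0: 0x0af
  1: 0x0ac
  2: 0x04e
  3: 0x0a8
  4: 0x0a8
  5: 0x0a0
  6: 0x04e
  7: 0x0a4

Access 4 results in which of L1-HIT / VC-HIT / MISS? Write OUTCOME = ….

OUTCOME = L1-HIT

#0 0xaf→b10/s0 MISS; vc=[]
#1 0xac→b10/s0 L1-HIT; vc=[]
#2 0x4e→b4/s0 MISS; vc=[10]
#3 0xa8→b10/s0 VC-HIT; vc=[4]
#4 0xa8→b10/s0 L1-HIT; vc=[4]
#5 0xa0→b10/s0 L1-HIT; vc=[4]
#6 0x4e→b4/s0 VC-HIT; vc=[10]
#7 0xa4→b10/s0 VC-HIT; vc=[4]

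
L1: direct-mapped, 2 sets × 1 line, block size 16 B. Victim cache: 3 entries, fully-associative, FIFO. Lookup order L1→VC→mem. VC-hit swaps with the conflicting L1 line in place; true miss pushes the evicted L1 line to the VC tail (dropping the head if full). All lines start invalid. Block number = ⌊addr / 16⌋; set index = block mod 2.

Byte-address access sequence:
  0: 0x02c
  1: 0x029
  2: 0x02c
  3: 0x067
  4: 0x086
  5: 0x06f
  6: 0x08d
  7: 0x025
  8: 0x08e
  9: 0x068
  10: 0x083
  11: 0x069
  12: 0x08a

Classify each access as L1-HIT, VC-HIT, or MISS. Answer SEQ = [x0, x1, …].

#0 0x2c→b2/s0 MISS; vc=[]
#1 0x29→b2/s0 L1-HIT; vc=[]
#2 0x2c→b2/s0 L1-HIT; vc=[]
#3 0x67→b6/s0 MISS; vc=[2]
#4 0x86→b8/s0 MISS; vc=[2,6]
#5 0x6f→b6/s0 VC-HIT; vc=[2,8]
#6 0x8d→b8/s0 VC-HIT; vc=[2,6]
#7 0x25→b2/s0 VC-HIT; vc=[8,6]
#8 0x8e→b8/s0 VC-HIT; vc=[2,6]
#9 0x68→b6/s0 VC-HIT; vc=[2,8]
#10 0x83→b8/s0 VC-HIT; vc=[2,6]
#11 0x69→b6/s0 VC-HIT; vc=[2,8]
#12 0x8a→b8/s0 VC-HIT; vc=[2,6]

SEQ = [MISS, L1-HIT, L1-HIT, MISS, MISS, VC-HIT, VC-HIT, VC-HIT, VC-HIT, VC-HIT, VC-HIT, VC-HIT, VC-HIT]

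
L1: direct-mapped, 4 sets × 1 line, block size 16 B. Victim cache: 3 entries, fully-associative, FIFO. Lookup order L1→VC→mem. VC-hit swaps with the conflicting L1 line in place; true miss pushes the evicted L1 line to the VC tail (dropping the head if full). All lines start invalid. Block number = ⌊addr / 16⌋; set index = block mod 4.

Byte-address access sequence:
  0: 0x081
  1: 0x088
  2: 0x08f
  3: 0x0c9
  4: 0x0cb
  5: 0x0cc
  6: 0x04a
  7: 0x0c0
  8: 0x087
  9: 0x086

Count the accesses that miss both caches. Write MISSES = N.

MISSES = 3

#0 0x81→b8/s0 MISS; vc=[]
#1 0x88→b8/s0 L1-HIT; vc=[]
#2 0x8f→b8/s0 L1-HIT; vc=[]
#3 0xc9→b12/s0 MISS; vc=[8]
#4 0xcb→b12/s0 L1-HIT; vc=[8]
#5 0xcc→b12/s0 L1-HIT; vc=[8]
#6 0x4a→b4/s0 MISS; vc=[8,12]
#7 0xc0→b12/s0 VC-HIT; vc=[8,4]
#8 0x87→b8/s0 VC-HIT; vc=[12,4]
#9 0x86→b8/s0 L1-HIT; vc=[12,4]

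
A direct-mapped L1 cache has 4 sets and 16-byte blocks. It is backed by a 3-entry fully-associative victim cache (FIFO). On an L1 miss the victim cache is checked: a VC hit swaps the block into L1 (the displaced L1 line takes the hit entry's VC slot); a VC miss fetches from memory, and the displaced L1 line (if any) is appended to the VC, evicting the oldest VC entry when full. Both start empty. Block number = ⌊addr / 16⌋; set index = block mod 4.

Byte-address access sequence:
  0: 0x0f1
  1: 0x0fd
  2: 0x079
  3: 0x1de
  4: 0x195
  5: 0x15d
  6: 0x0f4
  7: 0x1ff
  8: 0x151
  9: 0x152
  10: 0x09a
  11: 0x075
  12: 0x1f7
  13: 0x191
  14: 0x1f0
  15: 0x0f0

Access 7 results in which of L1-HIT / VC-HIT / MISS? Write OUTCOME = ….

OUTCOME = MISS

0: 0xf1 (blk 15, set 3) → MISS  vc=[]
1: 0xfd (blk 15, set 3) → L1-HIT  vc=[]
2: 0x79 (blk 7, set 3) → MISS  vc=[15]
3: 0x1de (blk 29, set 1) → MISS  vc=[15]
4: 0x195 (blk 25, set 1) → MISS  vc=[15, 29]
5: 0x15d (blk 21, set 1) → MISS  vc=[15, 29, 25]
6: 0xf4 (blk 15, set 3) → VC-HIT  vc=[7, 29, 25]
7: 0x1ff (blk 31, set 3) → MISS  vc=[29, 25, 15]
8: 0x151 (blk 21, set 1) → L1-HIT  vc=[29, 25, 15]
9: 0x152 (blk 21, set 1) → L1-HIT  vc=[29, 25, 15]
10: 0x9a (blk 9, set 1) → MISS  vc=[25, 15, 21]
11: 0x75 (blk 7, set 3) → MISS  vc=[15, 21, 31]
12: 0x1f7 (blk 31, set 3) → VC-HIT  vc=[15, 21, 7]
13: 0x191 (blk 25, set 1) → MISS  vc=[21, 7, 9]
14: 0x1f0 (blk 31, set 3) → L1-HIT  vc=[21, 7, 9]
15: 0xf0 (blk 15, set 3) → MISS  vc=[7, 9, 31]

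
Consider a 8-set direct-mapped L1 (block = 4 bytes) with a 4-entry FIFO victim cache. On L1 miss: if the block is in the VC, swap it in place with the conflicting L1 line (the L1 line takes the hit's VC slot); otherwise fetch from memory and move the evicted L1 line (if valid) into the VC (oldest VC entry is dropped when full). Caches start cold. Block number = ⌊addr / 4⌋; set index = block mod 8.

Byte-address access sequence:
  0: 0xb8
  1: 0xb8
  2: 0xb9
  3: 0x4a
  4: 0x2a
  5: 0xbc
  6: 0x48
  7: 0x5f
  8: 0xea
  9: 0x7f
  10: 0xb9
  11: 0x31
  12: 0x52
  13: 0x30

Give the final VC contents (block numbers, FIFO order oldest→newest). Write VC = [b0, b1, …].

#0 0xb8→b46/s6 MISS; vc=[]
#1 0xb8→b46/s6 L1-HIT; vc=[]
#2 0xb9→b46/s6 L1-HIT; vc=[]
#3 0x4a→b18/s2 MISS; vc=[]
#4 0x2a→b10/s2 MISS; vc=[18]
#5 0xbc→b47/s7 MISS; vc=[18]
#6 0x48→b18/s2 VC-HIT; vc=[10]
#7 0x5f→b23/s7 MISS; vc=[10,47]
#8 0xea→b58/s2 MISS; vc=[10,47,18]
#9 0x7f→b31/s7 MISS; vc=[10,47,18,23]
#10 0xb9→b46/s6 L1-HIT; vc=[10,47,18,23]
#11 0x31→b12/s4 MISS; vc=[10,47,18,23]
#12 0x52→b20/s4 MISS; vc=[47,18,23,12]
#13 0x30→b12/s4 VC-HIT; vc=[47,18,23,20]

VC = [47, 18, 23, 20]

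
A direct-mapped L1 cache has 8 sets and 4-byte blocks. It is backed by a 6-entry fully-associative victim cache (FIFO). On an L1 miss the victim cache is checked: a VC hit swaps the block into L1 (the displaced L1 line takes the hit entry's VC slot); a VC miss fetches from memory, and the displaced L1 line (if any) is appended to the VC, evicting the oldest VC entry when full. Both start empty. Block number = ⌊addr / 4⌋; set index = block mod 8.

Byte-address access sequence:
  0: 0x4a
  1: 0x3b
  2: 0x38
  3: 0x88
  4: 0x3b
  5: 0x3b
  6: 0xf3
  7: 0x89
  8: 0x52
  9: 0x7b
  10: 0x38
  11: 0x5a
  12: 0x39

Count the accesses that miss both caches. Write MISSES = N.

MISSES = 7

#0 0x4a→b18/s2 MISS; vc=[]
#1 0x3b→b14/s6 MISS; vc=[]
#2 0x38→b14/s6 L1-HIT; vc=[]
#3 0x88→b34/s2 MISS; vc=[18]
#4 0x3b→b14/s6 L1-HIT; vc=[18]
#5 0x3b→b14/s6 L1-HIT; vc=[18]
#6 0xf3→b60/s4 MISS; vc=[18]
#7 0x89→b34/s2 L1-HIT; vc=[18]
#8 0x52→b20/s4 MISS; vc=[18,60]
#9 0x7b→b30/s6 MISS; vc=[18,60,14]
#10 0x38→b14/s6 VC-HIT; vc=[18,60,30]
#11 0x5a→b22/s6 MISS; vc=[18,60,30,14]
#12 0x39→b14/s6 VC-HIT; vc=[18,60,30,22]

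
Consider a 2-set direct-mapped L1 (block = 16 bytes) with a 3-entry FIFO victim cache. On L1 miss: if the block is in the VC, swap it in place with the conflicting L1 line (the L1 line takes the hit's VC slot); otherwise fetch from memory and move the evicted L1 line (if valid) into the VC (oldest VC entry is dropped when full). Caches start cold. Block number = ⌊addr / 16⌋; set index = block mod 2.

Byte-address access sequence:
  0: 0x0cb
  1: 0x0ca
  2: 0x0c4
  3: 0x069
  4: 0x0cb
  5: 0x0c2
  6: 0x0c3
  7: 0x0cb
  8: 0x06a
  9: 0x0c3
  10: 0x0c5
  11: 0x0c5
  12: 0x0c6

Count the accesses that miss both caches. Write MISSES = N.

MISSES = 2

0: 0xcb (blk 12, set 0) → MISS  vc=[]
1: 0xca (blk 12, set 0) → L1-HIT  vc=[]
2: 0xc4 (blk 12, set 0) → L1-HIT  vc=[]
3: 0x69 (blk 6, set 0) → MISS  vc=[12]
4: 0xcb (blk 12, set 0) → VC-HIT  vc=[6]
5: 0xc2 (blk 12, set 0) → L1-HIT  vc=[6]
6: 0xc3 (blk 12, set 0) → L1-HIT  vc=[6]
7: 0xcb (blk 12, set 0) → L1-HIT  vc=[6]
8: 0x6a (blk 6, set 0) → VC-HIT  vc=[12]
9: 0xc3 (blk 12, set 0) → VC-HIT  vc=[6]
10: 0xc5 (blk 12, set 0) → L1-HIT  vc=[6]
11: 0xc5 (blk 12, set 0) → L1-HIT  vc=[6]
12: 0xc6 (blk 12, set 0) → L1-HIT  vc=[6]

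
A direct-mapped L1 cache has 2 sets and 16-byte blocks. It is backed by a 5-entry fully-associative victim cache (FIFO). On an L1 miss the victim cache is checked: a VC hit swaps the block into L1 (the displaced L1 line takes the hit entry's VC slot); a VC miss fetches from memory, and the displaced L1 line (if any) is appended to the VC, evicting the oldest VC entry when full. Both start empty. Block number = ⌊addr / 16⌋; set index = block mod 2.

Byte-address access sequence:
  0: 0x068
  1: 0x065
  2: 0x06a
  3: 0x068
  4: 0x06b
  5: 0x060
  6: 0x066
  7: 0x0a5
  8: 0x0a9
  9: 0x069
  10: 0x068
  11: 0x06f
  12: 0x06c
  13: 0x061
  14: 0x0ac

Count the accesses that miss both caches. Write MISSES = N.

MISSES = 2

#0 0x68→b6/s0 MISS; vc=[]
#1 0x65→b6/s0 L1-HIT; vc=[]
#2 0x6a→b6/s0 L1-HIT; vc=[]
#3 0x68→b6/s0 L1-HIT; vc=[]
#4 0x6b→b6/s0 L1-HIT; vc=[]
#5 0x60→b6/s0 L1-HIT; vc=[]
#6 0x66→b6/s0 L1-HIT; vc=[]
#7 0xa5→b10/s0 MISS; vc=[6]
#8 0xa9→b10/s0 L1-HIT; vc=[6]
#9 0x69→b6/s0 VC-HIT; vc=[10]
#10 0x68→b6/s0 L1-HIT; vc=[10]
#11 0x6f→b6/s0 L1-HIT; vc=[10]
#12 0x6c→b6/s0 L1-HIT; vc=[10]
#13 0x61→b6/s0 L1-HIT; vc=[10]
#14 0xac→b10/s0 VC-HIT; vc=[6]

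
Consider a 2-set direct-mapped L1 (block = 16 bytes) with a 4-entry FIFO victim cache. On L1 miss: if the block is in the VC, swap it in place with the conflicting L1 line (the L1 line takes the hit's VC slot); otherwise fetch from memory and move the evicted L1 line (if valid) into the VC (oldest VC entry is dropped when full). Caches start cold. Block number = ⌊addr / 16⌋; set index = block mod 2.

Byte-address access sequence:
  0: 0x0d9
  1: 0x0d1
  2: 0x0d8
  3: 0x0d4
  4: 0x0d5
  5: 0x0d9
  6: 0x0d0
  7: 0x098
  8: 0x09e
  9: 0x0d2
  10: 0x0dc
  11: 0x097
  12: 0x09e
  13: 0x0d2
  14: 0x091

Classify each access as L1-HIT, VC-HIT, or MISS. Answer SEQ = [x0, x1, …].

#0 0xd9→b13/s1 MISS; vc=[]
#1 0xd1→b13/s1 L1-HIT; vc=[]
#2 0xd8→b13/s1 L1-HIT; vc=[]
#3 0xd4→b13/s1 L1-HIT; vc=[]
#4 0xd5→b13/s1 L1-HIT; vc=[]
#5 0xd9→b13/s1 L1-HIT; vc=[]
#6 0xd0→b13/s1 L1-HIT; vc=[]
#7 0x98→b9/s1 MISS; vc=[13]
#8 0x9e→b9/s1 L1-HIT; vc=[13]
#9 0xd2→b13/s1 VC-HIT; vc=[9]
#10 0xdc→b13/s1 L1-HIT; vc=[9]
#11 0x97→b9/s1 VC-HIT; vc=[13]
#12 0x9e→b9/s1 L1-HIT; vc=[13]
#13 0xd2→b13/s1 VC-HIT; vc=[9]
#14 0x91→b9/s1 VC-HIT; vc=[13]

SEQ = [MISS, L1-HIT, L1-HIT, L1-HIT, L1-HIT, L1-HIT, L1-HIT, MISS, L1-HIT, VC-HIT, L1-HIT, VC-HIT, L1-HIT, VC-HIT, VC-HIT]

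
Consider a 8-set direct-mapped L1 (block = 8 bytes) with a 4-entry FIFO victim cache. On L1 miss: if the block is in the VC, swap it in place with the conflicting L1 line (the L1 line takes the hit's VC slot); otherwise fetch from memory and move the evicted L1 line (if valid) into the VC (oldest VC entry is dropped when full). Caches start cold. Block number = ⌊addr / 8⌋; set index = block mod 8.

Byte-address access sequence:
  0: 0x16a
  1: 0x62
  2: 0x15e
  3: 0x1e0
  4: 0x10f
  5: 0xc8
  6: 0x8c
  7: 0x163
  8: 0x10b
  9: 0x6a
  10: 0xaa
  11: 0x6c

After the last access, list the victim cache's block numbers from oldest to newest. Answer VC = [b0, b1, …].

0: 0x16a (blk 45, set 5) → MISS  vc=[]
1: 0x62 (blk 12, set 4) → MISS  vc=[]
2: 0x15e (blk 43, set 3) → MISS  vc=[]
3: 0x1e0 (blk 60, set 4) → MISS  vc=[12]
4: 0x10f (blk 33, set 1) → MISS  vc=[12]
5: 0xc8 (blk 25, set 1) → MISS  vc=[12, 33]
6: 0x8c (blk 17, set 1) → MISS  vc=[12, 33, 25]
7: 0x163 (blk 44, set 4) → MISS  vc=[12, 33, 25, 60]
8: 0x10b (blk 33, set 1) → VC-HIT  vc=[12, 17, 25, 60]
9: 0x6a (blk 13, set 5) → MISS  vc=[17, 25, 60, 45]
10: 0xaa (blk 21, set 5) → MISS  vc=[25, 60, 45, 13]
11: 0x6c (blk 13, set 5) → VC-HIT  vc=[25, 60, 45, 21]

VC = [25, 60, 45, 21]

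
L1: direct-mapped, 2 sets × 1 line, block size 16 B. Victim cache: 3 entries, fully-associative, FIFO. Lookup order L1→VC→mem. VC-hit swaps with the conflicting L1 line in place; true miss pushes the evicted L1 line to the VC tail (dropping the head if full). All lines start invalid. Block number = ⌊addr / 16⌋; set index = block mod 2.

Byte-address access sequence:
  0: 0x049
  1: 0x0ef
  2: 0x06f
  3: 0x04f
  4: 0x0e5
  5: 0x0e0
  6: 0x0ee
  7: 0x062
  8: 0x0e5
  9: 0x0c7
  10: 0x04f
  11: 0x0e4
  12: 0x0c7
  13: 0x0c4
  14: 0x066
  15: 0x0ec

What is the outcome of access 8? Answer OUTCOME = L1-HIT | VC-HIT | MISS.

#0 0x49→b4/s0 MISS; vc=[]
#1 0xef→b14/s0 MISS; vc=[4]
#2 0x6f→b6/s0 MISS; vc=[4,14]
#3 0x4f→b4/s0 VC-HIT; vc=[6,14]
#4 0xe5→b14/s0 VC-HIT; vc=[6,4]
#5 0xe0→b14/s0 L1-HIT; vc=[6,4]
#6 0xee→b14/s0 L1-HIT; vc=[6,4]
#7 0x62→b6/s0 VC-HIT; vc=[14,4]
#8 0xe5→b14/s0 VC-HIT; vc=[6,4]
#9 0xc7→b12/s0 MISS; vc=[6,4,14]
#10 0x4f→b4/s0 VC-HIT; vc=[6,12,14]
#11 0xe4→b14/s0 VC-HIT; vc=[6,12,4]
#12 0xc7→b12/s0 VC-HIT; vc=[6,14,4]
#13 0xc4→b12/s0 L1-HIT; vc=[6,14,4]
#14 0x66→b6/s0 VC-HIT; vc=[12,14,4]
#15 0xec→b14/s0 VC-HIT; vc=[12,6,4]

OUTCOME = VC-HIT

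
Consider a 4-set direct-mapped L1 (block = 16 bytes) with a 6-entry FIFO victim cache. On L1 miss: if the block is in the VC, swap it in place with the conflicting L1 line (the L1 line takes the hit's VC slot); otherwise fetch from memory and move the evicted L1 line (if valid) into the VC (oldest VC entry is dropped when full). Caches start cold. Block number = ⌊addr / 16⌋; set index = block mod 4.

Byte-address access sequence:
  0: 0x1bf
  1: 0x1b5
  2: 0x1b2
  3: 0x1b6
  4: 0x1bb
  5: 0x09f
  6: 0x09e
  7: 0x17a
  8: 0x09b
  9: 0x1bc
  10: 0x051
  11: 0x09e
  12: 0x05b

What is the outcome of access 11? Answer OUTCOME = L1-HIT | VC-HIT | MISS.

  [0] addr=0x1bf blk=27 s=3: MISS | VC []
  [1] addr=0x1b5 blk=27 s=3: L1-HIT | VC []
  [2] addr=0x1b2 blk=27 s=3: L1-HIT | VC []
  [3] addr=0x1b6 blk=27 s=3: L1-HIT | VC []
  [4] addr=0x1bb blk=27 s=3: L1-HIT | VC []
  [5] addr=0x9f blk=9 s=1: MISS | VC []
  [6] addr=0x9e blk=9 s=1: L1-HIT | VC []
  [7] addr=0x17a blk=23 s=3: MISS | VC [27]
  [8] addr=0x9b blk=9 s=1: L1-HIT | VC [27]
  [9] addr=0x1bc blk=27 s=3: VC-HIT | VC [23]
  [10] addr=0x51 blk=5 s=1: MISS | VC [23, 9]
  [11] addr=0x9e blk=9 s=1: VC-HIT | VC [23, 5]
  [12] addr=0x5b blk=5 s=1: VC-HIT | VC [23, 9]

OUTCOME = VC-HIT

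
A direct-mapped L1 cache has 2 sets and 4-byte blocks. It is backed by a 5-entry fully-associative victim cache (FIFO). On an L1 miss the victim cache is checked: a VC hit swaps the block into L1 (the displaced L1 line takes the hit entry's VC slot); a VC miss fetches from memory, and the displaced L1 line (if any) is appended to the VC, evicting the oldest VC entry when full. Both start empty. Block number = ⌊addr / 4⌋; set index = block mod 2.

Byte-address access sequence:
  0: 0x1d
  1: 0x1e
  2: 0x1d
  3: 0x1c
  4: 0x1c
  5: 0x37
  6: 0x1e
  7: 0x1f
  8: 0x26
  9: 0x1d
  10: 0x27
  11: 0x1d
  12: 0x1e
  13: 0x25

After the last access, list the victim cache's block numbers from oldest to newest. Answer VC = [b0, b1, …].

#0 0x1d→b7/s1 MISS; vc=[]
#1 0x1e→b7/s1 L1-HIT; vc=[]
#2 0x1d→b7/s1 L1-HIT; vc=[]
#3 0x1c→b7/s1 L1-HIT; vc=[]
#4 0x1c→b7/s1 L1-HIT; vc=[]
#5 0x37→b13/s1 MISS; vc=[7]
#6 0x1e→b7/s1 VC-HIT; vc=[13]
#7 0x1f→b7/s1 L1-HIT; vc=[13]
#8 0x26→b9/s1 MISS; vc=[13,7]
#9 0x1d→b7/s1 VC-HIT; vc=[13,9]
#10 0x27→b9/s1 VC-HIT; vc=[13,7]
#11 0x1d→b7/s1 VC-HIT; vc=[13,9]
#12 0x1e→b7/s1 L1-HIT; vc=[13,9]
#13 0x25→b9/s1 VC-HIT; vc=[13,7]

VC = [13, 7]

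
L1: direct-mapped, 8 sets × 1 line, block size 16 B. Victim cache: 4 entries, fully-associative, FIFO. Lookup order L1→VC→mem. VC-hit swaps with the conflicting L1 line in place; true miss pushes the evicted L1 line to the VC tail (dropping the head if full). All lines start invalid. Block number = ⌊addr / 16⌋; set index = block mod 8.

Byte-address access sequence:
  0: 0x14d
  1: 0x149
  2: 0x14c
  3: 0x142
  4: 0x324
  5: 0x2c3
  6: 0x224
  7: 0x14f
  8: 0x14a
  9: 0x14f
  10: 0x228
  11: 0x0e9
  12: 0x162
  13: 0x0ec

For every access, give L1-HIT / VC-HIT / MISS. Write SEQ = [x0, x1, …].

SEQ = [MISS, L1-HIT, L1-HIT, L1-HIT, MISS, MISS, MISS, VC-HIT, L1-HIT, L1-HIT, L1-HIT, MISS, MISS, VC-HIT]

  [0] addr=0x14d blk=20 s=4: MISS | VC []
  [1] addr=0x149 blk=20 s=4: L1-HIT | VC []
  [2] addr=0x14c blk=20 s=4: L1-HIT | VC []
  [3] addr=0x142 blk=20 s=4: L1-HIT | VC []
  [4] addr=0x324 blk=50 s=2: MISS | VC []
  [5] addr=0x2c3 blk=44 s=4: MISS | VC [20]
  [6] addr=0x224 blk=34 s=2: MISS | VC [20, 50]
  [7] addr=0x14f blk=20 s=4: VC-HIT | VC [44, 50]
  [8] addr=0x14a blk=20 s=4: L1-HIT | VC [44, 50]
  [9] addr=0x14f blk=20 s=4: L1-HIT | VC [44, 50]
  [10] addr=0x228 blk=34 s=2: L1-HIT | VC [44, 50]
  [11] addr=0xe9 blk=14 s=6: MISS | VC [44, 50]
  [12] addr=0x162 blk=22 s=6: MISS | VC [44, 50, 14]
  [13] addr=0xec blk=14 s=6: VC-HIT | VC [44, 50, 22]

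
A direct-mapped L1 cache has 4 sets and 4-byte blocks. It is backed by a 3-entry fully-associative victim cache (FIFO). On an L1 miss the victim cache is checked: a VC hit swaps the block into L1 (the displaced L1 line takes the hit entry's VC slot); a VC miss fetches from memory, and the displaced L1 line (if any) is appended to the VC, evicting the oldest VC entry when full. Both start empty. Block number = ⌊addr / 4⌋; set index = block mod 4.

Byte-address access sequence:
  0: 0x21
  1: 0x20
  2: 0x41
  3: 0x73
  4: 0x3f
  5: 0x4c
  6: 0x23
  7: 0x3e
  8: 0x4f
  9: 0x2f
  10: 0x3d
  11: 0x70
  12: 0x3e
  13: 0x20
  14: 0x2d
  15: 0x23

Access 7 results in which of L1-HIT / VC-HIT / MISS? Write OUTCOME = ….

OUTCOME = VC-HIT

0: 0x21 (blk 8, set 0) → MISS  vc=[]
1: 0x20 (blk 8, set 0) → L1-HIT  vc=[]
2: 0x41 (blk 16, set 0) → MISS  vc=[8]
3: 0x73 (blk 28, set 0) → MISS  vc=[8, 16]
4: 0x3f (blk 15, set 3) → MISS  vc=[8, 16]
5: 0x4c (blk 19, set 3) → MISS  vc=[8, 16, 15]
6: 0x23 (blk 8, set 0) → VC-HIT  vc=[28, 16, 15]
7: 0x3e (blk 15, set 3) → VC-HIT  vc=[28, 16, 19]
8: 0x4f (blk 19, set 3) → VC-HIT  vc=[28, 16, 15]
9: 0x2f (blk 11, set 3) → MISS  vc=[16, 15, 19]
10: 0x3d (blk 15, set 3) → VC-HIT  vc=[16, 11, 19]
11: 0x70 (blk 28, set 0) → MISS  vc=[11, 19, 8]
12: 0x3e (blk 15, set 3) → L1-HIT  vc=[11, 19, 8]
13: 0x20 (blk 8, set 0) → VC-HIT  vc=[11, 19, 28]
14: 0x2d (blk 11, set 3) → VC-HIT  vc=[15, 19, 28]
15: 0x23 (blk 8, set 0) → L1-HIT  vc=[15, 19, 28]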